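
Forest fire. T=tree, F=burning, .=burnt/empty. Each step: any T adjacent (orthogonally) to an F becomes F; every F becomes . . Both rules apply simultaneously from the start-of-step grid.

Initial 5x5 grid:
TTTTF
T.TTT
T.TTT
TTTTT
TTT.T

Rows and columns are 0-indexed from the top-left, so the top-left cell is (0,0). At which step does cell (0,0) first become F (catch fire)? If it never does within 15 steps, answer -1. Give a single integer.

Step 1: cell (0,0)='T' (+2 fires, +1 burnt)
Step 2: cell (0,0)='T' (+3 fires, +2 burnt)
Step 3: cell (0,0)='T' (+4 fires, +3 burnt)
Step 4: cell (0,0)='F' (+4 fires, +4 burnt)
  -> target ignites at step 4
Step 5: cell (0,0)='.' (+2 fires, +4 burnt)
Step 6: cell (0,0)='.' (+3 fires, +2 burnt)
Step 7: cell (0,0)='.' (+2 fires, +3 burnt)
Step 8: cell (0,0)='.' (+1 fires, +2 burnt)
Step 9: cell (0,0)='.' (+0 fires, +1 burnt)
  fire out at step 9

4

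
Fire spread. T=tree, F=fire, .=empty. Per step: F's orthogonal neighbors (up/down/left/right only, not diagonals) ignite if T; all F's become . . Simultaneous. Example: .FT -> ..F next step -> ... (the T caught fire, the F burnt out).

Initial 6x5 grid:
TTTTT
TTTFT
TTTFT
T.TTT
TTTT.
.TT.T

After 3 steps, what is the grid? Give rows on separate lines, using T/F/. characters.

Step 1: 6 trees catch fire, 2 burn out
  TTTFT
  TTF.F
  TTF.F
  T.TFT
  TTTT.
  .TT.T
Step 2: 7 trees catch fire, 6 burn out
  TTF.F
  TF...
  TF...
  T.F.F
  TTTF.
  .TT.T
Step 3: 4 trees catch fire, 7 burn out
  TF...
  F....
  F....
  T....
  TTF..
  .TT.T

TF...
F....
F....
T....
TTF..
.TT.T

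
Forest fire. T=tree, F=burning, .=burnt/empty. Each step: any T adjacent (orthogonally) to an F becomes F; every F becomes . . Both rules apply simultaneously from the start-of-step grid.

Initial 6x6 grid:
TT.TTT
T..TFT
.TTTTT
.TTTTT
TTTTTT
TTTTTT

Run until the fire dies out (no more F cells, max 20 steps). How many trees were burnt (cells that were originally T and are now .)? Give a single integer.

Step 1: +4 fires, +1 burnt (F count now 4)
Step 2: +5 fires, +4 burnt (F count now 5)
Step 3: +4 fires, +5 burnt (F count now 4)
Step 4: +5 fires, +4 burnt (F count now 5)
Step 5: +4 fires, +5 burnt (F count now 4)
Step 6: +2 fires, +4 burnt (F count now 2)
Step 7: +2 fires, +2 burnt (F count now 2)
Step 8: +1 fires, +2 burnt (F count now 1)
Step 9: +0 fires, +1 burnt (F count now 0)
Fire out after step 9
Initially T: 30, now '.': 33
Total burnt (originally-T cells now '.'): 27

Answer: 27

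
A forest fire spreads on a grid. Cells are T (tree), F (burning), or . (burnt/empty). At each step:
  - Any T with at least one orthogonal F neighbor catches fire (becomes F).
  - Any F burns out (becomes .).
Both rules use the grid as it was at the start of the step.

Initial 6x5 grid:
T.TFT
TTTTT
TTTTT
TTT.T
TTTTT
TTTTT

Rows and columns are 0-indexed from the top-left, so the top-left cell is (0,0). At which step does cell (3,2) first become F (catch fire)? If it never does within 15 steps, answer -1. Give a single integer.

Step 1: cell (3,2)='T' (+3 fires, +1 burnt)
Step 2: cell (3,2)='T' (+3 fires, +3 burnt)
Step 3: cell (3,2)='T' (+3 fires, +3 burnt)
Step 4: cell (3,2)='F' (+4 fires, +3 burnt)
  -> target ignites at step 4
Step 5: cell (3,2)='.' (+5 fires, +4 burnt)
Step 6: cell (3,2)='.' (+5 fires, +5 burnt)
Step 7: cell (3,2)='.' (+3 fires, +5 burnt)
Step 8: cell (3,2)='.' (+1 fires, +3 burnt)
Step 9: cell (3,2)='.' (+0 fires, +1 burnt)
  fire out at step 9

4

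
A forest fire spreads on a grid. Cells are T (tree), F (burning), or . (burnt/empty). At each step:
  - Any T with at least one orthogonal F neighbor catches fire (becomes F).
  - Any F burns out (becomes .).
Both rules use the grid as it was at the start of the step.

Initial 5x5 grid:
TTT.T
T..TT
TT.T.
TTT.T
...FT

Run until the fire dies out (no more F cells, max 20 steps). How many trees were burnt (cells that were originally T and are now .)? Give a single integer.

Answer: 2

Derivation:
Step 1: +1 fires, +1 burnt (F count now 1)
Step 2: +1 fires, +1 burnt (F count now 1)
Step 3: +0 fires, +1 burnt (F count now 0)
Fire out after step 3
Initially T: 15, now '.': 12
Total burnt (originally-T cells now '.'): 2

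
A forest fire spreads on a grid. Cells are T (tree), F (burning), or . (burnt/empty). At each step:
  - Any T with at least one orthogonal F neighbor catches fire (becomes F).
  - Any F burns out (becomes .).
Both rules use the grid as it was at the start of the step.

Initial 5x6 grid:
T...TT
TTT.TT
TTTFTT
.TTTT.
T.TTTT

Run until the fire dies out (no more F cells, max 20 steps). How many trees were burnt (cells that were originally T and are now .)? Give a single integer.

Step 1: +3 fires, +1 burnt (F count now 3)
Step 2: +7 fires, +3 burnt (F count now 7)
Step 3: +7 fires, +7 burnt (F count now 7)
Step 4: +3 fires, +7 burnt (F count now 3)
Step 5: +1 fires, +3 burnt (F count now 1)
Step 6: +0 fires, +1 burnt (F count now 0)
Fire out after step 6
Initially T: 22, now '.': 29
Total burnt (originally-T cells now '.'): 21

Answer: 21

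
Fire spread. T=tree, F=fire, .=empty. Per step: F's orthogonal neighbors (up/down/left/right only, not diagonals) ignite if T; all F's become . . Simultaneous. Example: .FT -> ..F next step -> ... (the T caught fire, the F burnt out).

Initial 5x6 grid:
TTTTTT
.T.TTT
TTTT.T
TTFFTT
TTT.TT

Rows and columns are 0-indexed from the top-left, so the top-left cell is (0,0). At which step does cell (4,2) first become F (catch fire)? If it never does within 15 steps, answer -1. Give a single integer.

Step 1: cell (4,2)='F' (+5 fires, +2 burnt)
  -> target ignites at step 1
Step 2: cell (4,2)='.' (+6 fires, +5 burnt)
Step 3: cell (4,2)='.' (+7 fires, +6 burnt)
Step 4: cell (4,2)='.' (+4 fires, +7 burnt)
Step 5: cell (4,2)='.' (+2 fires, +4 burnt)
Step 6: cell (4,2)='.' (+0 fires, +2 burnt)
  fire out at step 6

1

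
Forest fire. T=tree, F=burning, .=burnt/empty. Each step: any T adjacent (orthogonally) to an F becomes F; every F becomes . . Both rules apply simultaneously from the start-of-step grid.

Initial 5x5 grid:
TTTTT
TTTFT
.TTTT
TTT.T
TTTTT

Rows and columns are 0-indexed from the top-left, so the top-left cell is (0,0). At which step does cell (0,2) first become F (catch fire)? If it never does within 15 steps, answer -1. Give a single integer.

Step 1: cell (0,2)='T' (+4 fires, +1 burnt)
Step 2: cell (0,2)='F' (+5 fires, +4 burnt)
  -> target ignites at step 2
Step 3: cell (0,2)='.' (+5 fires, +5 burnt)
Step 4: cell (0,2)='.' (+4 fires, +5 burnt)
Step 5: cell (0,2)='.' (+3 fires, +4 burnt)
Step 6: cell (0,2)='.' (+1 fires, +3 burnt)
Step 7: cell (0,2)='.' (+0 fires, +1 burnt)
  fire out at step 7

2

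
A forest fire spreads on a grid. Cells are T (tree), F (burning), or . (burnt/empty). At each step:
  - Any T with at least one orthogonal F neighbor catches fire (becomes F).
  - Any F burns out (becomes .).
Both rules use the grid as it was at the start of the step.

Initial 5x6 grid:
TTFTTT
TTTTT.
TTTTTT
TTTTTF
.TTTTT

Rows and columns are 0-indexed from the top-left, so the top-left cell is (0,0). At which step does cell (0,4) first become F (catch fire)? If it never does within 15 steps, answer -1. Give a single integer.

Step 1: cell (0,4)='T' (+6 fires, +2 burnt)
Step 2: cell (0,4)='F' (+8 fires, +6 burnt)
  -> target ignites at step 2
Step 3: cell (0,4)='.' (+7 fires, +8 burnt)
Step 4: cell (0,4)='.' (+3 fires, +7 burnt)
Step 5: cell (0,4)='.' (+2 fires, +3 burnt)
Step 6: cell (0,4)='.' (+0 fires, +2 burnt)
  fire out at step 6

2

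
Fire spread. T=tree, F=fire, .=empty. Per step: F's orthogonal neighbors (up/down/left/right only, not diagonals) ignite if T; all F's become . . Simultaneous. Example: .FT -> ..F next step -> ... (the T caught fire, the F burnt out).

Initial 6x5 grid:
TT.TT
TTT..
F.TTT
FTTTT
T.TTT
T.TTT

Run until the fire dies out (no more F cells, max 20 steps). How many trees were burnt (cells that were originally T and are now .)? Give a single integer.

Answer: 20

Derivation:
Step 1: +3 fires, +2 burnt (F count now 3)
Step 2: +4 fires, +3 burnt (F count now 4)
Step 3: +5 fires, +4 burnt (F count now 5)
Step 4: +4 fires, +5 burnt (F count now 4)
Step 5: +3 fires, +4 burnt (F count now 3)
Step 6: +1 fires, +3 burnt (F count now 1)
Step 7: +0 fires, +1 burnt (F count now 0)
Fire out after step 7
Initially T: 22, now '.': 28
Total burnt (originally-T cells now '.'): 20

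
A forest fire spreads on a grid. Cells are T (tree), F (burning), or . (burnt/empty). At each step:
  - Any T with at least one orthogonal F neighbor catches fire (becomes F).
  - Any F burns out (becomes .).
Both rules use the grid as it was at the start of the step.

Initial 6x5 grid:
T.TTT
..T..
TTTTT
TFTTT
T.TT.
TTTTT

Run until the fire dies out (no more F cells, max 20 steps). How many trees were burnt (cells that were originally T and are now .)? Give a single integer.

Step 1: +3 fires, +1 burnt (F count now 3)
Step 2: +5 fires, +3 burnt (F count now 5)
Step 3: +6 fires, +5 burnt (F count now 6)
Step 4: +4 fires, +6 burnt (F count now 4)
Step 5: +2 fires, +4 burnt (F count now 2)
Step 6: +1 fires, +2 burnt (F count now 1)
Step 7: +0 fires, +1 burnt (F count now 0)
Fire out after step 7
Initially T: 22, now '.': 29
Total burnt (originally-T cells now '.'): 21

Answer: 21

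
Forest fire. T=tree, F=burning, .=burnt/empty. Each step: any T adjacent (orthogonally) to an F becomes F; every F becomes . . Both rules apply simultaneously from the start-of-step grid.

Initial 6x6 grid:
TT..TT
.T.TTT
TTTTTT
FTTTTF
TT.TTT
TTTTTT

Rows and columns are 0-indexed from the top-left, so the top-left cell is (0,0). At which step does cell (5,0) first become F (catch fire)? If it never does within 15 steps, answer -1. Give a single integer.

Step 1: cell (5,0)='T' (+6 fires, +2 burnt)
Step 2: cell (5,0)='F' (+9 fires, +6 burnt)
  -> target ignites at step 2
Step 3: cell (5,0)='.' (+8 fires, +9 burnt)
Step 4: cell (5,0)='.' (+5 fires, +8 burnt)
Step 5: cell (5,0)='.' (+1 fires, +5 burnt)
Step 6: cell (5,0)='.' (+0 fires, +1 burnt)
  fire out at step 6

2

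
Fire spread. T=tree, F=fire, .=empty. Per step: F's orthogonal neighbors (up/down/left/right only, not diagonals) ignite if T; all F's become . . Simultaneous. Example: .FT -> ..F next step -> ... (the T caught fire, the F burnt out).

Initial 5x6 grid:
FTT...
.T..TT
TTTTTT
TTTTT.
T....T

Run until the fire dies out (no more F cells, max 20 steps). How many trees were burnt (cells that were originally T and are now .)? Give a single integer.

Answer: 17

Derivation:
Step 1: +1 fires, +1 burnt (F count now 1)
Step 2: +2 fires, +1 burnt (F count now 2)
Step 3: +1 fires, +2 burnt (F count now 1)
Step 4: +3 fires, +1 burnt (F count now 3)
Step 5: +3 fires, +3 burnt (F count now 3)
Step 6: +3 fires, +3 burnt (F count now 3)
Step 7: +3 fires, +3 burnt (F count now 3)
Step 8: +1 fires, +3 burnt (F count now 1)
Step 9: +0 fires, +1 burnt (F count now 0)
Fire out after step 9
Initially T: 18, now '.': 29
Total burnt (originally-T cells now '.'): 17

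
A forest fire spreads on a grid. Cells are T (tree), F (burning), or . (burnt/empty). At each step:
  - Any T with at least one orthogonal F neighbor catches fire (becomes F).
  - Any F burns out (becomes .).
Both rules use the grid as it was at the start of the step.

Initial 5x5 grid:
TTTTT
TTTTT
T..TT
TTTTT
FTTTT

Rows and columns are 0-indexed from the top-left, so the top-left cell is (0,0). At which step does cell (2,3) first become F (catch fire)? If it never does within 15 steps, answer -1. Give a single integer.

Step 1: cell (2,3)='T' (+2 fires, +1 burnt)
Step 2: cell (2,3)='T' (+3 fires, +2 burnt)
Step 3: cell (2,3)='T' (+3 fires, +3 burnt)
Step 4: cell (2,3)='T' (+4 fires, +3 burnt)
Step 5: cell (2,3)='F' (+4 fires, +4 burnt)
  -> target ignites at step 5
Step 6: cell (2,3)='.' (+3 fires, +4 burnt)
Step 7: cell (2,3)='.' (+2 fires, +3 burnt)
Step 8: cell (2,3)='.' (+1 fires, +2 burnt)
Step 9: cell (2,3)='.' (+0 fires, +1 burnt)
  fire out at step 9

5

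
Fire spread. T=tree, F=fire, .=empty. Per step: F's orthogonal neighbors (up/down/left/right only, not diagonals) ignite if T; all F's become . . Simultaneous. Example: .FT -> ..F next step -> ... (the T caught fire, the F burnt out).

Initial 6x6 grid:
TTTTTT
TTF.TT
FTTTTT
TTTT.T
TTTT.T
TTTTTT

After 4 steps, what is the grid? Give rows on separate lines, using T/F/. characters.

Step 1: 6 trees catch fire, 2 burn out
  TTFTTT
  FF..TT
  .FFTTT
  FTTT.T
  TTTT.T
  TTTTTT
Step 2: 7 trees catch fire, 6 burn out
  FF.FTT
  ....TT
  ...FTT
  .FFT.T
  FTTT.T
  TTTTTT
Step 3: 6 trees catch fire, 7 burn out
  ....FT
  ....TT
  ....FT
  ...F.T
  .FFT.T
  FTTTTT
Step 4: 6 trees catch fire, 6 burn out
  .....F
  ....FT
  .....F
  .....T
  ...F.T
  .FFTTT

.....F
....FT
.....F
.....T
...F.T
.FFTTT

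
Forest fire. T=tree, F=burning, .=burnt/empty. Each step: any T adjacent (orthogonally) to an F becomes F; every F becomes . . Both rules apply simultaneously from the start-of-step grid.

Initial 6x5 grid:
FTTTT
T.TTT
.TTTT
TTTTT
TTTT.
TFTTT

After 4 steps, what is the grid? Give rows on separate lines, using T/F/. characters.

Step 1: 5 trees catch fire, 2 burn out
  .FTTT
  F.TTT
  .TTTT
  TTTTT
  TFTT.
  F.FTT
Step 2: 5 trees catch fire, 5 burn out
  ..FTT
  ..TTT
  .TTTT
  TFTTT
  F.FT.
  ...FT
Step 3: 7 trees catch fire, 5 burn out
  ...FT
  ..FTT
  .FTTT
  F.FTT
  ...F.
  ....F
Step 4: 4 trees catch fire, 7 burn out
  ....F
  ...FT
  ..FTT
  ...FT
  .....
  .....

....F
...FT
..FTT
...FT
.....
.....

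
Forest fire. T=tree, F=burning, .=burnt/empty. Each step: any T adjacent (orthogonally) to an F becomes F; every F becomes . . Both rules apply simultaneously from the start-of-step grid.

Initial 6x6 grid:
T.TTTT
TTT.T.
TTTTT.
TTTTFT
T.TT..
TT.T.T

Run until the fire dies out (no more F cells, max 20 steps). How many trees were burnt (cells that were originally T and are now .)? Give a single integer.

Answer: 25

Derivation:
Step 1: +3 fires, +1 burnt (F count now 3)
Step 2: +4 fires, +3 burnt (F count now 4)
Step 3: +5 fires, +4 burnt (F count now 5)
Step 4: +5 fires, +5 burnt (F count now 5)
Step 5: +4 fires, +5 burnt (F count now 4)
Step 6: +2 fires, +4 burnt (F count now 2)
Step 7: +2 fires, +2 burnt (F count now 2)
Step 8: +0 fires, +2 burnt (F count now 0)
Fire out after step 8
Initially T: 26, now '.': 35
Total burnt (originally-T cells now '.'): 25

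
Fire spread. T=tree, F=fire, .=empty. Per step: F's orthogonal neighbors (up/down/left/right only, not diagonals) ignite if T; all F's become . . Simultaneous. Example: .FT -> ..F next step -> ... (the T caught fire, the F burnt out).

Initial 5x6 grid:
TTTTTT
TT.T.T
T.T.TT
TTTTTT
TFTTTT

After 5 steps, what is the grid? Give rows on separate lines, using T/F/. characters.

Step 1: 3 trees catch fire, 1 burn out
  TTTTTT
  TT.T.T
  T.T.TT
  TFTTTT
  F.FTTT
Step 2: 3 trees catch fire, 3 burn out
  TTTTTT
  TT.T.T
  T.T.TT
  F.FTTT
  ...FTT
Step 3: 4 trees catch fire, 3 burn out
  TTTTTT
  TT.T.T
  F.F.TT
  ...FTT
  ....FT
Step 4: 3 trees catch fire, 4 burn out
  TTTTTT
  FT.T.T
  ....TT
  ....FT
  .....F
Step 5: 4 trees catch fire, 3 burn out
  FTTTTT
  .F.T.T
  ....FT
  .....F
  ......

FTTTTT
.F.T.T
....FT
.....F
......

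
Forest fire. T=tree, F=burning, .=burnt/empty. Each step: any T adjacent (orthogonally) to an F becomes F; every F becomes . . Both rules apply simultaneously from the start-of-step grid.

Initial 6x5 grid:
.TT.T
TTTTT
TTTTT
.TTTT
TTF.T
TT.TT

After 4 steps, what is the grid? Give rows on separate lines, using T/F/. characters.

Step 1: 2 trees catch fire, 1 burn out
  .TT.T
  TTTTT
  TTTTT
  .TFTT
  TF..T
  TT.TT
Step 2: 5 trees catch fire, 2 burn out
  .TT.T
  TTTTT
  TTFTT
  .F.FT
  F...T
  TF.TT
Step 3: 5 trees catch fire, 5 burn out
  .TT.T
  TTFTT
  TF.FT
  ....F
  ....T
  F..TT
Step 4: 6 trees catch fire, 5 burn out
  .TF.T
  TF.FT
  F...F
  .....
  ....F
  ...TT

.TF.T
TF.FT
F...F
.....
....F
...TT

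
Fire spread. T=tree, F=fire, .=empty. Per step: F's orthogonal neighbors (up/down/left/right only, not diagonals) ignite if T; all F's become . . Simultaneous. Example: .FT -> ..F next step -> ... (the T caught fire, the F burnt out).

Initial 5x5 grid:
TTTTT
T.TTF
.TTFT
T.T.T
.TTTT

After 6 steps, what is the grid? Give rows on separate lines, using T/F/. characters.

Step 1: 4 trees catch fire, 2 burn out
  TTTTF
  T.TF.
  .TF.F
  T.T.T
  .TTTT
Step 2: 5 trees catch fire, 4 burn out
  TTTF.
  T.F..
  .F...
  T.F.F
  .TTTT
Step 3: 3 trees catch fire, 5 burn out
  TTF..
  T....
  .....
  T....
  .TFTF
Step 4: 3 trees catch fire, 3 burn out
  TF...
  T....
  .....
  T....
  .F.F.
Step 5: 1 trees catch fire, 3 burn out
  F....
  T....
  .....
  T....
  .....
Step 6: 1 trees catch fire, 1 burn out
  .....
  F....
  .....
  T....
  .....

.....
F....
.....
T....
.....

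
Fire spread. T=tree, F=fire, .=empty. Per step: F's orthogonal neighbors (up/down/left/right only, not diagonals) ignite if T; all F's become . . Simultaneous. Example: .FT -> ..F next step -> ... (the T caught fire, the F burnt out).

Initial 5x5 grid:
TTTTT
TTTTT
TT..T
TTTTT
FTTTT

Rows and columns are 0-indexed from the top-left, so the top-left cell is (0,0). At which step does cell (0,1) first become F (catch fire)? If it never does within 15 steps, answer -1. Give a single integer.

Step 1: cell (0,1)='T' (+2 fires, +1 burnt)
Step 2: cell (0,1)='T' (+3 fires, +2 burnt)
Step 3: cell (0,1)='T' (+4 fires, +3 burnt)
Step 4: cell (0,1)='T' (+4 fires, +4 burnt)
Step 5: cell (0,1)='F' (+3 fires, +4 burnt)
  -> target ignites at step 5
Step 6: cell (0,1)='.' (+3 fires, +3 burnt)
Step 7: cell (0,1)='.' (+2 fires, +3 burnt)
Step 8: cell (0,1)='.' (+1 fires, +2 burnt)
Step 9: cell (0,1)='.' (+0 fires, +1 burnt)
  fire out at step 9

5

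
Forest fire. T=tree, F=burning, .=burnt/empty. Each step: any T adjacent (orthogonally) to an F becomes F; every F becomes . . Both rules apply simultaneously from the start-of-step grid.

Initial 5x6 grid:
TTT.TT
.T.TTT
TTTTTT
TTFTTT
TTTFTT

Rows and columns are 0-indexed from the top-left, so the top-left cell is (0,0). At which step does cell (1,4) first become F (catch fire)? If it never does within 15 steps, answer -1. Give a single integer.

Step 1: cell (1,4)='T' (+5 fires, +2 burnt)
Step 2: cell (1,4)='T' (+6 fires, +5 burnt)
Step 3: cell (1,4)='T' (+6 fires, +6 burnt)
Step 4: cell (1,4)='F' (+3 fires, +6 burnt)
  -> target ignites at step 4
Step 5: cell (1,4)='.' (+4 fires, +3 burnt)
Step 6: cell (1,4)='.' (+1 fires, +4 burnt)
Step 7: cell (1,4)='.' (+0 fires, +1 burnt)
  fire out at step 7

4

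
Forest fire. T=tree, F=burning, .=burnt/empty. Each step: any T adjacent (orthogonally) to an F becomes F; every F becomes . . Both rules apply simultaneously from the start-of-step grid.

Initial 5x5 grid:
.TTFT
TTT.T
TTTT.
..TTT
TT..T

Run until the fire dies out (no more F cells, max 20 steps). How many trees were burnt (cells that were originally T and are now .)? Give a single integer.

Answer: 15

Derivation:
Step 1: +2 fires, +1 burnt (F count now 2)
Step 2: +3 fires, +2 burnt (F count now 3)
Step 3: +2 fires, +3 burnt (F count now 2)
Step 4: +4 fires, +2 burnt (F count now 4)
Step 5: +2 fires, +4 burnt (F count now 2)
Step 6: +1 fires, +2 burnt (F count now 1)
Step 7: +1 fires, +1 burnt (F count now 1)
Step 8: +0 fires, +1 burnt (F count now 0)
Fire out after step 8
Initially T: 17, now '.': 23
Total burnt (originally-T cells now '.'): 15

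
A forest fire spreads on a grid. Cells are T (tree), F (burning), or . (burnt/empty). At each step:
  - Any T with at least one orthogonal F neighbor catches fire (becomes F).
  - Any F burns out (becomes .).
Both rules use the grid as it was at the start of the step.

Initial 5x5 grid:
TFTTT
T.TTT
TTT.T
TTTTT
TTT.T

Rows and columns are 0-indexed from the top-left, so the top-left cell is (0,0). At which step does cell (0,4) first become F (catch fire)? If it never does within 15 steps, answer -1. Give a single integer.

Step 1: cell (0,4)='T' (+2 fires, +1 burnt)
Step 2: cell (0,4)='T' (+3 fires, +2 burnt)
Step 3: cell (0,4)='F' (+4 fires, +3 burnt)
  -> target ignites at step 3
Step 4: cell (0,4)='.' (+4 fires, +4 burnt)
Step 5: cell (0,4)='.' (+5 fires, +4 burnt)
Step 6: cell (0,4)='.' (+2 fires, +5 burnt)
Step 7: cell (0,4)='.' (+1 fires, +2 burnt)
Step 8: cell (0,4)='.' (+0 fires, +1 burnt)
  fire out at step 8

3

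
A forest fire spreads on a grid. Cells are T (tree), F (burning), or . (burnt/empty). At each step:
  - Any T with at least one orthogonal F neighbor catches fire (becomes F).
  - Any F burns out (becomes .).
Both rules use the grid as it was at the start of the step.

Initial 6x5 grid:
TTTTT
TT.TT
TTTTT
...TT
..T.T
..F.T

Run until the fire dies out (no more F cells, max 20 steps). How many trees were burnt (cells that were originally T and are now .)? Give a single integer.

Answer: 1

Derivation:
Step 1: +1 fires, +1 burnt (F count now 1)
Step 2: +0 fires, +1 burnt (F count now 0)
Fire out after step 2
Initially T: 19, now '.': 12
Total burnt (originally-T cells now '.'): 1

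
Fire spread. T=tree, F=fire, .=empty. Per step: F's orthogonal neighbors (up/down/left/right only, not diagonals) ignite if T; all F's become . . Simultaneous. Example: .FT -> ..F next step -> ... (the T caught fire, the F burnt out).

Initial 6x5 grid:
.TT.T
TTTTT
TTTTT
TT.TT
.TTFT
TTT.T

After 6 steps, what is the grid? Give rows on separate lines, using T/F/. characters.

Step 1: 3 trees catch fire, 1 burn out
  .TT.T
  TTTTT
  TTTTT
  TT.FT
  .TF.F
  TTT.T
Step 2: 5 trees catch fire, 3 burn out
  .TT.T
  TTTTT
  TTTFT
  TT..F
  .F...
  TTF.F
Step 3: 5 trees catch fire, 5 burn out
  .TT.T
  TTTFT
  TTF.F
  TF...
  .....
  TF...
Step 4: 5 trees catch fire, 5 burn out
  .TT.T
  TTF.F
  TF...
  F....
  .....
  F....
Step 5: 4 trees catch fire, 5 burn out
  .TF.F
  TF...
  F....
  .....
  .....
  .....
Step 6: 2 trees catch fire, 4 burn out
  .F...
  F....
  .....
  .....
  .....
  .....

.F...
F....
.....
.....
.....
.....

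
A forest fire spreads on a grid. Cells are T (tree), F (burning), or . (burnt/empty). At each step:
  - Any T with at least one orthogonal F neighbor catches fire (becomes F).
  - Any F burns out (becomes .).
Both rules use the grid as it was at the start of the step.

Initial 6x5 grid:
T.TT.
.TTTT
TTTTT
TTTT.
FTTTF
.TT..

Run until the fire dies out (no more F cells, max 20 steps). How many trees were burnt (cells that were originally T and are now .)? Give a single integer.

Answer: 20

Derivation:
Step 1: +3 fires, +2 burnt (F count now 3)
Step 2: +5 fires, +3 burnt (F count now 5)
Step 3: +4 fires, +5 burnt (F count now 4)
Step 4: +4 fires, +4 burnt (F count now 4)
Step 5: +3 fires, +4 burnt (F count now 3)
Step 6: +1 fires, +3 burnt (F count now 1)
Step 7: +0 fires, +1 burnt (F count now 0)
Fire out after step 7
Initially T: 21, now '.': 29
Total burnt (originally-T cells now '.'): 20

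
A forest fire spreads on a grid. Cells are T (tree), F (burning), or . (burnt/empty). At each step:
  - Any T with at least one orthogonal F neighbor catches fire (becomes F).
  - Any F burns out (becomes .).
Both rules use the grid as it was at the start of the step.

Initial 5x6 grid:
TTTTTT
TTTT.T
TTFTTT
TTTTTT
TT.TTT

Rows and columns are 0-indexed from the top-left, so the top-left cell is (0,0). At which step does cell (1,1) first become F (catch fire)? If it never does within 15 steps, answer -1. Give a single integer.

Step 1: cell (1,1)='T' (+4 fires, +1 burnt)
Step 2: cell (1,1)='F' (+7 fires, +4 burnt)
  -> target ignites at step 2
Step 3: cell (1,1)='.' (+8 fires, +7 burnt)
Step 4: cell (1,1)='.' (+6 fires, +8 burnt)
Step 5: cell (1,1)='.' (+2 fires, +6 burnt)
Step 6: cell (1,1)='.' (+0 fires, +2 burnt)
  fire out at step 6

2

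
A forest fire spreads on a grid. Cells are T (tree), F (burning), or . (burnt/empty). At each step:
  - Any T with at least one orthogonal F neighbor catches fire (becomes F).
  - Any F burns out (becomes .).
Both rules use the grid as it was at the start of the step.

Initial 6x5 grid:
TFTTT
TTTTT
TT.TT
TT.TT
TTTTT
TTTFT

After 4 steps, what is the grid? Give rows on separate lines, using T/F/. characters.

Step 1: 6 trees catch fire, 2 burn out
  F.FTT
  TFTTT
  TT.TT
  TT.TT
  TTTFT
  TTF.F
Step 2: 8 trees catch fire, 6 burn out
  ...FT
  F.FTT
  TF.TT
  TT.FT
  TTF.F
  TF...
Step 3: 8 trees catch fire, 8 burn out
  ....F
  ...FT
  F..FT
  TF..F
  TF...
  F....
Step 4: 4 trees catch fire, 8 burn out
  .....
  ....F
  ....F
  F....
  F....
  .....

.....
....F
....F
F....
F....
.....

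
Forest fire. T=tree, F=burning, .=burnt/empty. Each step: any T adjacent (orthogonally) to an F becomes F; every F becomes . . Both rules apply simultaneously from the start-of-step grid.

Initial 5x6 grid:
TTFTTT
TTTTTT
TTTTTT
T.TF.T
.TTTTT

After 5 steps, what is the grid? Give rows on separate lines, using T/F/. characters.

Step 1: 6 trees catch fire, 2 burn out
  TF.FTT
  TTFTTT
  TTTFTT
  T.F..T
  .TTFTT
Step 2: 8 trees catch fire, 6 burn out
  F...FT
  TF.FTT
  TTF.FT
  T....T
  .TF.FT
Step 3: 7 trees catch fire, 8 burn out
  .....F
  F...FT
  TF...F
  T....T
  .F...F
Step 4: 3 trees catch fire, 7 burn out
  ......
  .....F
  F.....
  T....F
  ......
Step 5: 1 trees catch fire, 3 burn out
  ......
  ......
  ......
  F.....
  ......

......
......
......
F.....
......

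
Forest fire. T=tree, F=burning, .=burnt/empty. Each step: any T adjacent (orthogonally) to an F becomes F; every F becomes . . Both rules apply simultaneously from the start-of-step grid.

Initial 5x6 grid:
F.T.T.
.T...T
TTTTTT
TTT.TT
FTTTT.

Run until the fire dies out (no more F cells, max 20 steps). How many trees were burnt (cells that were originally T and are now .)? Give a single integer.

Answer: 17

Derivation:
Step 1: +2 fires, +2 burnt (F count now 2)
Step 2: +3 fires, +2 burnt (F count now 3)
Step 3: +3 fires, +3 burnt (F count now 3)
Step 4: +3 fires, +3 burnt (F count now 3)
Step 5: +2 fires, +3 burnt (F count now 2)
Step 6: +2 fires, +2 burnt (F count now 2)
Step 7: +1 fires, +2 burnt (F count now 1)
Step 8: +1 fires, +1 burnt (F count now 1)
Step 9: +0 fires, +1 burnt (F count now 0)
Fire out after step 9
Initially T: 19, now '.': 28
Total burnt (originally-T cells now '.'): 17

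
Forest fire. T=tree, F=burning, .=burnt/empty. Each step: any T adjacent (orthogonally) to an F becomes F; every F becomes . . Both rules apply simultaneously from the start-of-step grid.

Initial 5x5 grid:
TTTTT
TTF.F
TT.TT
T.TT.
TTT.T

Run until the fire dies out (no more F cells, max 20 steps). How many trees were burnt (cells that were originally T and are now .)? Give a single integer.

Answer: 17

Derivation:
Step 1: +4 fires, +2 burnt (F count now 4)
Step 2: +5 fires, +4 burnt (F count now 5)
Step 3: +3 fires, +5 burnt (F count now 3)
Step 4: +2 fires, +3 burnt (F count now 2)
Step 5: +2 fires, +2 burnt (F count now 2)
Step 6: +1 fires, +2 burnt (F count now 1)
Step 7: +0 fires, +1 burnt (F count now 0)
Fire out after step 7
Initially T: 18, now '.': 24
Total burnt (originally-T cells now '.'): 17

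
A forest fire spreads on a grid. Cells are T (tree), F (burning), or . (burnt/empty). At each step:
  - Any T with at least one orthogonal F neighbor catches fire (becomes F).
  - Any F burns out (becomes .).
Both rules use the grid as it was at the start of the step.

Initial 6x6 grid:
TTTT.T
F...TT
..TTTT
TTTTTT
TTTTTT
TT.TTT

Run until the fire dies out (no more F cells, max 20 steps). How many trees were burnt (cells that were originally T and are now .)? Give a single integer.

Step 1: +1 fires, +1 burnt (F count now 1)
Step 2: +1 fires, +1 burnt (F count now 1)
Step 3: +1 fires, +1 burnt (F count now 1)
Step 4: +1 fires, +1 burnt (F count now 1)
Step 5: +0 fires, +1 burnt (F count now 0)
Fire out after step 5
Initially T: 28, now '.': 12
Total burnt (originally-T cells now '.'): 4

Answer: 4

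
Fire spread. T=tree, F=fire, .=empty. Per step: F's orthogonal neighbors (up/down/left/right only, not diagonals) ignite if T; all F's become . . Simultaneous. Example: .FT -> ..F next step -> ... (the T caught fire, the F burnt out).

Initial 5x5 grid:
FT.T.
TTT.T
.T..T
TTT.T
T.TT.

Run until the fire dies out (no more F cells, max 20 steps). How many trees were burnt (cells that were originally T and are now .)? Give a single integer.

Step 1: +2 fires, +1 burnt (F count now 2)
Step 2: +1 fires, +2 burnt (F count now 1)
Step 3: +2 fires, +1 burnt (F count now 2)
Step 4: +1 fires, +2 burnt (F count now 1)
Step 5: +2 fires, +1 burnt (F count now 2)
Step 6: +2 fires, +2 burnt (F count now 2)
Step 7: +1 fires, +2 burnt (F count now 1)
Step 8: +0 fires, +1 burnt (F count now 0)
Fire out after step 8
Initially T: 15, now '.': 21
Total burnt (originally-T cells now '.'): 11

Answer: 11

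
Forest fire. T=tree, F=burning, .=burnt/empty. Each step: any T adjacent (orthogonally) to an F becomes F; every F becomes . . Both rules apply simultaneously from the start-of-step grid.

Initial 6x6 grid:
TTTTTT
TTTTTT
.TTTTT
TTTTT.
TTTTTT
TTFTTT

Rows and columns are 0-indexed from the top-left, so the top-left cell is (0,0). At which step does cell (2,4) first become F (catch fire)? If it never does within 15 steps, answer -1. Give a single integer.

Step 1: cell (2,4)='T' (+3 fires, +1 burnt)
Step 2: cell (2,4)='T' (+5 fires, +3 burnt)
Step 3: cell (2,4)='T' (+6 fires, +5 burnt)
Step 4: cell (2,4)='T' (+6 fires, +6 burnt)
Step 5: cell (2,4)='F' (+4 fires, +6 burnt)
  -> target ignites at step 5
Step 6: cell (2,4)='.' (+5 fires, +4 burnt)
Step 7: cell (2,4)='.' (+3 fires, +5 burnt)
Step 8: cell (2,4)='.' (+1 fires, +3 burnt)
Step 9: cell (2,4)='.' (+0 fires, +1 burnt)
  fire out at step 9

5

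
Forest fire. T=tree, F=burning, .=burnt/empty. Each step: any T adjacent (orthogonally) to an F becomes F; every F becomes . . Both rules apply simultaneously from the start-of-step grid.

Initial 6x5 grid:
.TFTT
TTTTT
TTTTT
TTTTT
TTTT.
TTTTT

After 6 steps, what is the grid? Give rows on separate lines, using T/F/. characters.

Step 1: 3 trees catch fire, 1 burn out
  .F.FT
  TTFTT
  TTTTT
  TTTTT
  TTTT.
  TTTTT
Step 2: 4 trees catch fire, 3 burn out
  ....F
  TF.FT
  TTFTT
  TTTTT
  TTTT.
  TTTTT
Step 3: 5 trees catch fire, 4 burn out
  .....
  F...F
  TF.FT
  TTFTT
  TTTT.
  TTTTT
Step 4: 5 trees catch fire, 5 burn out
  .....
  .....
  F...F
  TF.FT
  TTFT.
  TTTTT
Step 5: 5 trees catch fire, 5 burn out
  .....
  .....
  .....
  F...F
  TF.F.
  TTFTT
Step 6: 3 trees catch fire, 5 burn out
  .....
  .....
  .....
  .....
  F....
  TF.FT

.....
.....
.....
.....
F....
TF.FT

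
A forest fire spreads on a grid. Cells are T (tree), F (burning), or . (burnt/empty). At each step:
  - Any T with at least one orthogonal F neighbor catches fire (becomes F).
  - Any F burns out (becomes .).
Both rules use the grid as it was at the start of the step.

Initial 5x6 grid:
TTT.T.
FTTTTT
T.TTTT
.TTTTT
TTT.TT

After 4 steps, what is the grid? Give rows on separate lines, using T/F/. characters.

Step 1: 3 trees catch fire, 1 burn out
  FTT.T.
  .FTTTT
  F.TTTT
  .TTTTT
  TTT.TT
Step 2: 2 trees catch fire, 3 burn out
  .FT.T.
  ..FTTT
  ..TTTT
  .TTTTT
  TTT.TT
Step 3: 3 trees catch fire, 2 burn out
  ..F.T.
  ...FTT
  ..FTTT
  .TTTTT
  TTT.TT
Step 4: 3 trees catch fire, 3 burn out
  ....T.
  ....FT
  ...FTT
  .TFTTT
  TTT.TT

....T.
....FT
...FTT
.TFTTT
TTT.TT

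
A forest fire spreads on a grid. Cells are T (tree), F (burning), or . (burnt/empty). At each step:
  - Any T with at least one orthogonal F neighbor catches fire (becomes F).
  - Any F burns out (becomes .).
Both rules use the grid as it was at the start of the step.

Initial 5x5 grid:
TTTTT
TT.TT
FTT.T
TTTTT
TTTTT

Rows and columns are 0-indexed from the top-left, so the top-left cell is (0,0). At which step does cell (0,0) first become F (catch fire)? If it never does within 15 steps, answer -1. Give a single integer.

Step 1: cell (0,0)='T' (+3 fires, +1 burnt)
Step 2: cell (0,0)='F' (+5 fires, +3 burnt)
  -> target ignites at step 2
Step 3: cell (0,0)='.' (+3 fires, +5 burnt)
Step 4: cell (0,0)='.' (+3 fires, +3 burnt)
Step 5: cell (0,0)='.' (+3 fires, +3 burnt)
Step 6: cell (0,0)='.' (+4 fires, +3 burnt)
Step 7: cell (0,0)='.' (+1 fires, +4 burnt)
Step 8: cell (0,0)='.' (+0 fires, +1 burnt)
  fire out at step 8

2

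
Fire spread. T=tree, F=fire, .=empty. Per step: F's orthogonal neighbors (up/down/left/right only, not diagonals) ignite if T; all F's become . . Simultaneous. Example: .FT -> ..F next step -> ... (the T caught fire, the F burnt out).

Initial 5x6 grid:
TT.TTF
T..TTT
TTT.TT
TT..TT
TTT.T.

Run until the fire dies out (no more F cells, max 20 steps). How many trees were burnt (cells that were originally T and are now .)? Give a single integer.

Step 1: +2 fires, +1 burnt (F count now 2)
Step 2: +3 fires, +2 burnt (F count now 3)
Step 3: +3 fires, +3 burnt (F count now 3)
Step 4: +1 fires, +3 burnt (F count now 1)
Step 5: +1 fires, +1 burnt (F count now 1)
Step 6: +0 fires, +1 burnt (F count now 0)
Fire out after step 6
Initially T: 21, now '.': 19
Total burnt (originally-T cells now '.'): 10

Answer: 10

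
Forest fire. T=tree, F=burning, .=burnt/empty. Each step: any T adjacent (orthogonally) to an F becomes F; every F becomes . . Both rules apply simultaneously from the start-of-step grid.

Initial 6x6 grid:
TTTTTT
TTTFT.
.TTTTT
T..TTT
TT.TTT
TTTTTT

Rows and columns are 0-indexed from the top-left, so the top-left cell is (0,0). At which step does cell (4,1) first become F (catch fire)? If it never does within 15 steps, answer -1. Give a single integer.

Step 1: cell (4,1)='T' (+4 fires, +1 burnt)
Step 2: cell (4,1)='T' (+6 fires, +4 burnt)
Step 3: cell (4,1)='T' (+7 fires, +6 burnt)
Step 4: cell (4,1)='T' (+4 fires, +7 burnt)
Step 5: cell (4,1)='T' (+3 fires, +4 burnt)
Step 6: cell (4,1)='T' (+2 fires, +3 burnt)
Step 7: cell (4,1)='F' (+2 fires, +2 burnt)
  -> target ignites at step 7
Step 8: cell (4,1)='.' (+1 fires, +2 burnt)
Step 9: cell (4,1)='.' (+1 fires, +1 burnt)
Step 10: cell (4,1)='.' (+0 fires, +1 burnt)
  fire out at step 10

7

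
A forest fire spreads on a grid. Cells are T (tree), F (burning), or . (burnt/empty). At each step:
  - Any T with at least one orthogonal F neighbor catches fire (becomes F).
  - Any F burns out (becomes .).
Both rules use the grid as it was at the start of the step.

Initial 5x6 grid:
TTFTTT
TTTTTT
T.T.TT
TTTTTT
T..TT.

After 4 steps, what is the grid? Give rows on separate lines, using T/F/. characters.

Step 1: 3 trees catch fire, 1 burn out
  TF.FTT
  TTFTTT
  T.T.TT
  TTTTTT
  T..TT.
Step 2: 5 trees catch fire, 3 burn out
  F...FT
  TF.FTT
  T.F.TT
  TTTTTT
  T..TT.
Step 3: 4 trees catch fire, 5 burn out
  .....F
  F...FT
  T...TT
  TTFTTT
  T..TT.
Step 4: 5 trees catch fire, 4 burn out
  ......
  .....F
  F...FT
  TF.FTT
  T..TT.

......
.....F
F...FT
TF.FTT
T..TT.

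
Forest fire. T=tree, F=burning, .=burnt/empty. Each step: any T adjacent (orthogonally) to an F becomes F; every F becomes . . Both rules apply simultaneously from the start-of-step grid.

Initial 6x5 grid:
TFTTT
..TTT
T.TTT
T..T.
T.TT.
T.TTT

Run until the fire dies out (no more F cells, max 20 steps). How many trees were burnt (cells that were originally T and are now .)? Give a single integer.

Answer: 16

Derivation:
Step 1: +2 fires, +1 burnt (F count now 2)
Step 2: +2 fires, +2 burnt (F count now 2)
Step 3: +3 fires, +2 burnt (F count now 3)
Step 4: +2 fires, +3 burnt (F count now 2)
Step 5: +2 fires, +2 burnt (F count now 2)
Step 6: +1 fires, +2 burnt (F count now 1)
Step 7: +2 fires, +1 burnt (F count now 2)
Step 8: +2 fires, +2 burnt (F count now 2)
Step 9: +0 fires, +2 burnt (F count now 0)
Fire out after step 9
Initially T: 20, now '.': 26
Total burnt (originally-T cells now '.'): 16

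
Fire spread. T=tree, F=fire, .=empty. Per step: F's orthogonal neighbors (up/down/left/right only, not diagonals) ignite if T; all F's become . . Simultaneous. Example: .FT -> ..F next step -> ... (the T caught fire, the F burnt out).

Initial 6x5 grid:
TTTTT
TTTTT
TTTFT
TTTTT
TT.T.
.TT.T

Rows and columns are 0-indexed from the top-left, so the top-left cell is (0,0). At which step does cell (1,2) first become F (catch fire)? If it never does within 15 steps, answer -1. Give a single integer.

Step 1: cell (1,2)='T' (+4 fires, +1 burnt)
Step 2: cell (1,2)='F' (+7 fires, +4 burnt)
  -> target ignites at step 2
Step 3: cell (1,2)='.' (+5 fires, +7 burnt)
Step 4: cell (1,2)='.' (+4 fires, +5 burnt)
Step 5: cell (1,2)='.' (+3 fires, +4 burnt)
Step 6: cell (1,2)='.' (+1 fires, +3 burnt)
Step 7: cell (1,2)='.' (+0 fires, +1 burnt)
  fire out at step 7

2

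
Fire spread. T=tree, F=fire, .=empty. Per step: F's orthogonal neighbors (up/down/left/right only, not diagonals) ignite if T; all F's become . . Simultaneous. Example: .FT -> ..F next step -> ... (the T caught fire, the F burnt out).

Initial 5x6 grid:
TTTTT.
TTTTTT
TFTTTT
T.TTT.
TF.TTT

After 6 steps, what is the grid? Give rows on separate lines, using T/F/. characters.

Step 1: 4 trees catch fire, 2 burn out
  TTTTT.
  TFTTTT
  F.FTTT
  T.TTT.
  F..TTT
Step 2: 6 trees catch fire, 4 burn out
  TFTTT.
  F.FTTT
  ...FTT
  F.FTT.
  ...TTT
Step 3: 5 trees catch fire, 6 burn out
  F.FTT.
  ...FTT
  ....FT
  ...FT.
  ...TTT
Step 4: 5 trees catch fire, 5 burn out
  ...FT.
  ....FT
  .....F
  ....F.
  ...FTT
Step 5: 3 trees catch fire, 5 burn out
  ....F.
  .....F
  ......
  ......
  ....FT
Step 6: 1 trees catch fire, 3 burn out
  ......
  ......
  ......
  ......
  .....F

......
......
......
......
.....F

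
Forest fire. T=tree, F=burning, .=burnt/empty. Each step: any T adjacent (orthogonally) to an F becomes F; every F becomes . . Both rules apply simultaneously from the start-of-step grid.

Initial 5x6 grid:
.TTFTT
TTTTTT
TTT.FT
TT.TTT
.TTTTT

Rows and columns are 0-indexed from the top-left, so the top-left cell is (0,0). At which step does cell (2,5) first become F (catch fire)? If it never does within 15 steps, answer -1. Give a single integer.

Step 1: cell (2,5)='F' (+6 fires, +2 burnt)
  -> target ignites at step 1
Step 2: cell (2,5)='.' (+7 fires, +6 burnt)
Step 3: cell (2,5)='.' (+4 fires, +7 burnt)
Step 4: cell (2,5)='.' (+3 fires, +4 burnt)
Step 5: cell (2,5)='.' (+3 fires, +3 burnt)
Step 6: cell (2,5)='.' (+1 fires, +3 burnt)
Step 7: cell (2,5)='.' (+0 fires, +1 burnt)
  fire out at step 7

1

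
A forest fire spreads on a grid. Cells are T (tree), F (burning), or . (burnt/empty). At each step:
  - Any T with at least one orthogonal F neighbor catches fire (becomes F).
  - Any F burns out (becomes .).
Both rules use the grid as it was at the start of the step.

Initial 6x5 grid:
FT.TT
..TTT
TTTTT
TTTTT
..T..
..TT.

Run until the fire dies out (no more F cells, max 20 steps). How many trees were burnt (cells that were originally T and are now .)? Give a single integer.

Step 1: +1 fires, +1 burnt (F count now 1)
Step 2: +0 fires, +1 burnt (F count now 0)
Fire out after step 2
Initially T: 19, now '.': 12
Total burnt (originally-T cells now '.'): 1

Answer: 1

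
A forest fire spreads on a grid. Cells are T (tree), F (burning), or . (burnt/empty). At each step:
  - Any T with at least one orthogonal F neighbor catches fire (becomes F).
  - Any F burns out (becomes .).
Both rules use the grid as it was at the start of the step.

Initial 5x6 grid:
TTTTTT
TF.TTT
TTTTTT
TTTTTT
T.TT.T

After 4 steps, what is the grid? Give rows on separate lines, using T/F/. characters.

Step 1: 3 trees catch fire, 1 burn out
  TFTTTT
  F..TTT
  TFTTTT
  TTTTTT
  T.TT.T
Step 2: 5 trees catch fire, 3 burn out
  F.FTTT
  ...TTT
  F.FTTT
  TFTTTT
  T.TT.T
Step 3: 4 trees catch fire, 5 burn out
  ...FTT
  ...TTT
  ...FTT
  F.FTTT
  T.TT.T
Step 4: 6 trees catch fire, 4 burn out
  ....FT
  ...FTT
  ....FT
  ...FTT
  F.FT.T

....FT
...FTT
....FT
...FTT
F.FT.T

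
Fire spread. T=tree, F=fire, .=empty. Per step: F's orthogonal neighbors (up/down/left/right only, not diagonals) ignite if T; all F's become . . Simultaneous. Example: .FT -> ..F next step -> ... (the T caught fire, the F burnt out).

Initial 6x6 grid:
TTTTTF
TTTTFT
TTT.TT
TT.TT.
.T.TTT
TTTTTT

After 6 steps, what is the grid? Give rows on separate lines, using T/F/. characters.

Step 1: 4 trees catch fire, 2 burn out
  TTTTF.
  TTTF.F
  TTT.FT
  TT.TT.
  .T.TTT
  TTTTTT
Step 2: 4 trees catch fire, 4 burn out
  TTTF..
  TTF...
  TTT..F
  TT.TF.
  .T.TTT
  TTTTTT
Step 3: 5 trees catch fire, 4 burn out
  TTF...
  TF....
  TTF...
  TT.F..
  .T.TFT
  TTTTTT
Step 4: 6 trees catch fire, 5 burn out
  TF....
  F.....
  TF....
  TT....
  .T.F.F
  TTTTFT
Step 5: 5 trees catch fire, 6 burn out
  F.....
  ......
  F.....
  TF....
  .T....
  TTTF.F
Step 6: 3 trees catch fire, 5 burn out
  ......
  ......
  ......
  F.....
  .F....
  TTF...

......
......
......
F.....
.F....
TTF...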